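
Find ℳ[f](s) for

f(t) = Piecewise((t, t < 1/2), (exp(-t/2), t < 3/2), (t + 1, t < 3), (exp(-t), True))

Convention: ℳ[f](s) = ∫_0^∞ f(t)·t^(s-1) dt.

integrate the 4 segments split at 1/2, 3/2, 3, then add the results
piece [0, 1/2): integrate t against the kernel
∫ over [1/2, 3/2) of exp(-t/2)·t^(s-1) joins the sum
segment 3/2 to 3 holds (t + 1); add its integral
∫ over [3, ∞) of exp(-t)·t^(s-1) joins the sum

(2*2**s*s*(s + 1)*uppergamma(s, 3) - 5*3**s*s - 2*3**s + 2*4**s*s*(s + 1)*uppergamma(s, 1/4) - 2*4**s*s*(s + 1)*uppergamma(s, 3/4) + 8*6**s*s + 2*6**s + s)/(2*2**s*s*(s + 1))
  Re(s) > -1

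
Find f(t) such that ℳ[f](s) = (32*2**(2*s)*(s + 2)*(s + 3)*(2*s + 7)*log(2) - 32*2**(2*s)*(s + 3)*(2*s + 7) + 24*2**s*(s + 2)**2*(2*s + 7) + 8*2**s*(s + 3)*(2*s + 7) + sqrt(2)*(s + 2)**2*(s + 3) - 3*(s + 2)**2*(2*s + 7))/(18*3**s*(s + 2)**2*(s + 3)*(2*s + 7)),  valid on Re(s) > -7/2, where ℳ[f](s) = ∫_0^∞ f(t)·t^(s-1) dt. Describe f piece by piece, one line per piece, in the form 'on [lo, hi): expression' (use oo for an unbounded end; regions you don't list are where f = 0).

on [0, 1/3): 3*sqrt(6)*t**(7/2)/4
on [1/3, 2/3): 9*t**3/2
on [2/3, 4/3): t**2*log(3*t/2)

strip the shared t-power: 3*sqrt(6)*t**(3/2)/4 on [0, 1/3); 9*t/2 on [1/3, 2/3); log(3*t/2) on [2/3, 4/3)
remove the common scale on t first: t**(3/2) on [0, 1/2); 3*t on [1/2, 1); log(t) on [1, 2)
decompose at 1/3, 2/3; ℳ[f](s) sums the 3 pieces' integrals
piece [0, 1/3): integrate 3*sqrt(6)*t**(7/2)/4 against the kernel
the [1/3, 2/3) slice contributes ∫ 9*t**3/2·t^(s-1) dt
∫ t**2*log(3*t/2)·t^(s-1) over [2/3, 4/3)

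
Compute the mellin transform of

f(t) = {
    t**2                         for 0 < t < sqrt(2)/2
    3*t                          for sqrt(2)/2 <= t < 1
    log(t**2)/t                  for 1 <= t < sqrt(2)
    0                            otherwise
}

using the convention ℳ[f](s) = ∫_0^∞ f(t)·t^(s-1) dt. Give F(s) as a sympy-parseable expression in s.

2**(-s/2 - 3/2)*(2**s*(s - 1)*(s + 1)*(s + 2)*log(4) + 3*2**(s/2 + 3/2)*(s - 1)**2*(s + 2) + 2**(s/2 + 5/2)*(s + 1)*(s + 2) - 2**(s + 2)*(s + 1)*(s + 2) + 6*(-s - 2)*(s - 1)**2 + sqrt(2)*(s - 1)**2*(s + 1))/((s - 1)**2*(s + 1)*(s + 2))
  Re(s) > -2

strip the shared t-power: t**3 on [0, sqrt(2)/2); 3*t**2 on [sqrt(2)/2, 1); log(t**2) on [1, sqrt(2))
invert the power substitution to get t**(3/2) on [0, 1/2); 3*t on [1/2, 1); log(t) on [1, 2)
along the cuts sqrt(2)/2, 1, ℳ[f](s) splits into 3 integrals
on [0, sqrt(2)/2): add ∫ t**2·t^(s-1) dt
for t in [sqrt(2)/2, 1): the term is ∫ 3*t·t^(s-1)
∫ log(t**2)/t·t^(s-1) over [1, sqrt(2))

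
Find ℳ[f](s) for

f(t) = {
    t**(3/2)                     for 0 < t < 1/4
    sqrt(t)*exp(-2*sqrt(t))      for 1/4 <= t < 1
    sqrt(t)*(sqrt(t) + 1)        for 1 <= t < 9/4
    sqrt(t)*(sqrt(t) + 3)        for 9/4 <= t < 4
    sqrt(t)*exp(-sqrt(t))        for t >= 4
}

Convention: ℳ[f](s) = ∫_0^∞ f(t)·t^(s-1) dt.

(40*2**(4*s)*(2*s + 1)*(2*s + 3) + 24*2**(4*s)*(2*s + 3) + 8*2**(2*s)*(s + 1)*(2*s + 1)*(2*s + 3)*uppergamma(2*s + 1, 2) - 8*2**(2*s)*(2*s + 1)*(2*s + 3) - 4*2**(2*s)*(2*s + 3) - 12*3**(2*s)*(2*s + 1)*(2*s + 3) - 12*3**(2*s)*(2*s + 3) + 4*(s + 1)*(2*s + 1)*(2*s + 3)*uppergamma(2*s + 1, 1) - 4*(s + 1)*(2*s + 1)*(2*s + 3)*uppergamma(2*s + 1, 2) + (s + 1)*(2*s + 1))/(4*2**(2*s)*(s + 1)*(2*s + 1)*(2*s + 3))
  Re(s) > -3/2

undo the shared t-power: t on [0, 1/4); exp(-2*sqrt(t)) on [1/4, 1); sqrt(t) + 1 on [1, 9/4); …
back out the power substitution: t**2 on [0, 1/2); exp(-2*t) on [1/2, 1); t + 1 on [1, 3/2); …
f breaks at 1/4, 1, 9/4, 4 into 5 integrals to sum
segment 0 to 1/4 holds t**(3/2); add its integral
on [1/4, 1): add ∫ sqrt(t)*exp(-2*sqrt(t))·t^(s-1) dt
the [1, 9/4) slice contributes ∫ sqrt(t)*(sqrt(t) + 1)·t^(s-1) dt
the [9/4, 4) slice contributes ∫ sqrt(t)*(sqrt(t) + 3)·t^(s-1) dt
the [4, ∞) slice contributes ∫ sqrt(t)*exp(-sqrt(t))·t^(s-1) dt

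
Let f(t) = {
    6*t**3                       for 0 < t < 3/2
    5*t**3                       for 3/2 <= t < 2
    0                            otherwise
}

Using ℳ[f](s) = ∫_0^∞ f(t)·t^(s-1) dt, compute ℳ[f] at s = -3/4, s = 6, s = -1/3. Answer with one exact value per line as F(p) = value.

decompose at 3/2; ℳ[f](s) sums the 2 pieces' integrals
piece [0, 3/2): integrate 6*t**3 against the kernel
segment [3/2, 2) carries 5*t**3; integrate it

F(-3/4) = 2**(1/4)*(9*sqrt(2)*3**(1/4) + 160)/18
F(6) = 1330403/4608
F(-1/3) = 3*2**(1/3)*(9*3**(2/3) + 160*2**(1/3))/64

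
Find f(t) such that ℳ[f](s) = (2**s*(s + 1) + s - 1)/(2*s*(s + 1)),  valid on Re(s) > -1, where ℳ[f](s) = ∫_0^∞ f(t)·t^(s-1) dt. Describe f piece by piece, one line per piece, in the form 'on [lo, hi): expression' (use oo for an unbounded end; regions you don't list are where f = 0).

the 2 pieces separated at 1 each add one integral
over [0, 1), the kernel integral of t enters the sum
the [1, 2) slice contributes ∫ 1/2·t^(s-1) dt

on [0, 1): t
on [1, 2): 1/2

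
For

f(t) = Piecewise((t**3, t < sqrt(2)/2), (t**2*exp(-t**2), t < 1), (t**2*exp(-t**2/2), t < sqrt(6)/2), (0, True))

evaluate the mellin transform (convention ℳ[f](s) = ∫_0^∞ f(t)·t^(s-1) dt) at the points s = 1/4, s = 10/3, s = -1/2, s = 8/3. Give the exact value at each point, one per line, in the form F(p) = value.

F(1/4) = -2**(1/8)*uppergamma(9/8, 3/4) - uppergamma(9/8, 1)/2 + 2**(3/8)/13 + uppergamma(9/8, 1/2)/2 + 2**(1/8)*uppergamma(9/8, 1/2)
F(10/3) = -2*2**(2/3)*uppergamma(8/3, 3/4) - uppergamma(8/3, 1)/2 + 3*2**(5/6)/304 + uppergamma(8/3, 1/2)/2 + 2*2**(2/3)*uppergamma(8/3, 1/2)
F(-1/2) = -2**(3/4)*uppergamma(3/4, 3/4)/2 - uppergamma(3/4, 1)/2 + 2**(3/4)/10 + uppergamma(3/4, 1/2)/2 + 2**(3/4)*uppergamma(3/4, 1/2)/2
F(8/3) = -2*2**(1/3)*uppergamma(7/3, 3/4) - uppergamma(7/3, 1)/2 + 3*2**(1/6)/136 + uppergamma(7/3, 1/2)/2 + 2*2**(1/3)*uppergamma(7/3, 1/2)

peel off the shared t-power: t on [0, sqrt(2)/2); exp(-t**2) on [sqrt(2)/2, 1); exp(-t**2/2) on [1, sqrt(6)/2)
remove the power substitution first: sqrt(t) on [0, 1/2); exp(-t) on [1/2, 1); exp(-t/2) on [1, 3/2)
breakpoints sqrt(2)/2, 1: one integral from each of the 3 segments
between 0 and sqrt(2)/2 the integrand is t**3·t^(s-1)
the [sqrt(2)/2, 1) slice contributes ∫ t**2*exp(-t**2)·t^(s-1) dt
over [1, sqrt(6)/2), the kernel integral of t**2*exp(-t**2/2) enters the sum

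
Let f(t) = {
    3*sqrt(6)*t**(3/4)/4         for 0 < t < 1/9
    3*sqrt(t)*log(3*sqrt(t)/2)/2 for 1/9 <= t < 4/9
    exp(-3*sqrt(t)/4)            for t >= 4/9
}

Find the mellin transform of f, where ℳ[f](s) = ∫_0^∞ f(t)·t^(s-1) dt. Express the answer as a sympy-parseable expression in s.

(2*2**(4*s)*(4*s + 3)*(4*s**2 + 4*s + 1)*uppergamma(2*s, 1/2) - 2*2**(2*s)*(4*s + 3) + s*(4*s + 3)*log(4) + 4*s + (4*s + 3)*log(2) + sqrt(2)*(4*s**2 + 4*s + 1) + 3)/(9**s*(4*s + 3)*(4*s**2 + 4*s + 1))
  Re(s) > -3/4

reversing the power substitution: 3*sqrt(6)*t**(3/2)/4 on [0, 1/3); 3*t*log(3*t/2)/2 on [1/3, 2/3); exp(-3*t/4) on [2/3, ∞)
peel off the common scale on t: 3*sqrt(3)*t**(3/2) on [0, 1/6); 3*t*log(3*t) on [1/6, 1/3); exp(-3*t/2) on [1/3, ∞)
reversing the common scale on t: t**(3/2) on [0, 1/2); t*log(t) on [1/2, 1); exp(-t/2) on [1, ∞)
cuts at 1/9, 4/9: linearity sums the 3 kernel integrals
[0, 1/9) adds the kernel integral of 3*sqrt(6)*t**(3/4)/4
∫ 3*sqrt(t)*log(3*sqrt(t)/2)/2·t^(s-1) over [1/9, 4/9)
∫ exp(-3*sqrt(t)/4)·t^(s-1) over [4/9, ∞)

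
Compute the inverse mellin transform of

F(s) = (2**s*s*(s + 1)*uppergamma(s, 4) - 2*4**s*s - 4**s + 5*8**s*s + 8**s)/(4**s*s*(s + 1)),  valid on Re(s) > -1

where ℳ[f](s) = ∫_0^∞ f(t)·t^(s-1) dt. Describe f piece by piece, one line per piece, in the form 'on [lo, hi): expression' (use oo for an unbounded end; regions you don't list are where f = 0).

cuts at 1, 2: linearity sums the 3 kernel integrals
over [0, 1), the kernel integral of t enters the sum
∫ (2*t + 1)·t^(s-1) over [1, 2)
[2, ∞) adds the kernel integral of exp(-2*t)

on [0, 1): t
on [1, 2): 2*t + 1
on [2, oo): exp(-2*t)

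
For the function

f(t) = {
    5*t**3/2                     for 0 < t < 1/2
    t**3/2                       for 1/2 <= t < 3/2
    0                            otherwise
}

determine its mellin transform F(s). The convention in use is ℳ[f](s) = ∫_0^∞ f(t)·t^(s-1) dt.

(27*3**s + 4)/(16*2**s*(s + 3))
  Re(s) > -3

the 2 pieces separated at 1/2 each add one integral
segment [0, 1/2) carries 5*t**3/2; integrate it
for t in [1/2, 3/2): the term is ∫ t**3/2·t^(s-1)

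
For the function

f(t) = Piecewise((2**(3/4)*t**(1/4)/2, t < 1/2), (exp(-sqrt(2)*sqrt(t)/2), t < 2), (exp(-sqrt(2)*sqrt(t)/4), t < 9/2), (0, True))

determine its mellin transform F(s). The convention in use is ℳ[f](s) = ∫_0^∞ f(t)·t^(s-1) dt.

strip the common scale on t: t**(1/4) on [0, 1/4); exp(-sqrt(t)) on [1/4, 1); exp(-sqrt(t)/2) on [1, 9/4)
invert the power substitution to get sqrt(t) on [0, 1/2); exp(-t) on [1/2, 1); exp(-t/2) on [1, 3/2)
the 3 pieces separated at 1/2, 2 each add one integral
the [0, 1/2) slice contributes ∫ 2**(3/4)*t**(1/4)/2·t^(s-1) dt
on [1/2, 2) integrate f = exp(-sqrt(2)*sqrt(t)/2) against the kernel
on [2, 9/2): add ∫ exp(-sqrt(2)*sqrt(t)/4)·t^(s-1) dt

2**(1 - s)*(16**s*(4*s + 1)*uppergamma(2*s, 1/2) - 16**s*(4*s + 1)*uppergamma(2*s, 3/4) + 4**s*(4*s + 1)*uppergamma(2*s, 1/2) - 4**s*(4*s + 1)*uppergamma(2*s, 1) + sqrt(2))/(4*s + 1)
  Re(s) > -1/4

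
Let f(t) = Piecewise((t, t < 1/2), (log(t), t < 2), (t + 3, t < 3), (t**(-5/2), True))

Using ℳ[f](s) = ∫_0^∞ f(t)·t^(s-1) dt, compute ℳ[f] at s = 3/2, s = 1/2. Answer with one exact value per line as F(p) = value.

treat the 4 regions marked off by 1/2, 2, 3 separately and sum
over [0, 1/2), the kernel integral of t enters the sum
[1/2, 2) adds the kernel integral of log(t)
on [2, 3): add ∫ (t + 3)·t^(s-1) dt
on [3, ∞) integrate f = t**(-5/2) against the kernel

F(3/2) = sqrt(2)*(-1139 + 30*sqrt(2) + 270*log(2) + 864*sqrt(6))/180
F(1/2) = sqrt(2)*(-330 + sqrt(2) + 108*log(2) + 144*sqrt(6))/36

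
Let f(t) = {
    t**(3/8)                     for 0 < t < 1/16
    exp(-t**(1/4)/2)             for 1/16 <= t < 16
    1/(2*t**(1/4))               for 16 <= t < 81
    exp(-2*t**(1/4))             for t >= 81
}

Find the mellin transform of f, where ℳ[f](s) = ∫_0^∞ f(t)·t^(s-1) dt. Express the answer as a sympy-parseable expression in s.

(2*1679616**s*(8*s + 3) + 12*331776**s*(4*s - 1)*(8*s + 3)*uppergamma(4*s, 1/4) - 12*331776**s*(4*s - 1)*(8*s + 3)*uppergamma(4*s, 1) - 3*331776**s*(8*s + 3) + 12*6**(4*s)*(4*s - 1)*(8*s + 3)*uppergamma(4*s, 6) + 6*sqrt(2)*6**(4*s)*(4*s - 1))/(3*20736**s*(4*s - 1)*(8*s + 3))
  Re(s) > -3/8

strip the power substitution: t**(3/4) on [0, 1/4); exp(-sqrt(t)/2) on [1/4, 4); 1/(2*sqrt(t)) on [4, 9); …
back out the power substitution: t**(3/2) on [0, 1/2); exp(-t/2) on [1/2, 2); 1/(2*t) on [2, 3); …
breakpoints 1/16, 16, 81: one integral from each of the 4 segments
for t in [0, 1/16): the term is ∫ t**(3/8)·t^(s-1)
[1/16, 16) adds the kernel integral of exp(-t**(1/4)/2)
for t in [16, 81): the term is ∫ 1/(2*t**(1/4))·t^(s-1)
over [81, ∞), the kernel integral of exp(-2*t**(1/4)) enters the sum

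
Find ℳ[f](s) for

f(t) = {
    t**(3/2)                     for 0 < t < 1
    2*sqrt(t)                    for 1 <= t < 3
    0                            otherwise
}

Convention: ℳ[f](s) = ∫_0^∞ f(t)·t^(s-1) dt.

(4*sqrt(3)*3**s*(2*s + 3) - 4*s - 10)/((2*s + 1)*(2*s + 3))
  Re(s) > -3/2

decompose at 1; ℳ[f](s) sums the 2 pieces' integrals
the [0, 1) slice contributes ∫ t**(3/2)·t^(s-1) dt
segment [1, 3) carries 2*sqrt(t); integrate it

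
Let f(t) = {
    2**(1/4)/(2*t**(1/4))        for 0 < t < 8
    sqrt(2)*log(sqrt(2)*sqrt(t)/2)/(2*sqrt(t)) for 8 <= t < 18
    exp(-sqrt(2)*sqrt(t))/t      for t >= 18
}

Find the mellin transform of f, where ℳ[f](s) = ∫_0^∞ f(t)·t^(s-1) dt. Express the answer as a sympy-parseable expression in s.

2**s*(-2*144**s*(s - 1)*(4*s - 1)*log(2) - 144**s*(4*s - 1)*log(2) + 144**s*(4*s - 1) + 2*144**s*sqrt(2)*(4*s + 4*(s - 1)**2 - 3) + 8*3**(2*s)*(4*s - 1)*(4*s + 4*(s - 1)**2 - 3)*uppergamma(2*s - 2, 6) + 2*324**s*(1 - 4*s)/3 + 4*324**s*(s - 1)*(4*s - 1)*log(3)/3 + 2*324**s*(4*s - 1)*log(3)/3)/(2*36**s*(4*s - 1)*(4*s + 4*(s - 1)**2 - 3))
  Re(s) > 1/4

reversing the shared t-power: 2**(1/4)*t**(3/4)/2 on [0, 8); sqrt(2)*sqrt(t)*log(sqrt(2)*sqrt(t)/2)/2 on [8, 18); exp(-sqrt(2)*sqrt(t)) on [18, ∞)
undo the common scale on t: t**(3/4) on [0, 4); sqrt(t)*log(sqrt(t)) on [4, 9); exp(-2*sqrt(t)) on [9, ∞)
peel off the power substitution: t**(3/2) on [0, 2); t*log(t) on [2, 3); exp(-2*t) on [3, ∞)
cuts at 8, 18: linearity sums the 3 kernel integrals
on [0, 8) integrate f = 2**(1/4)/(2*t**(1/4)) against the kernel
piece [8, 18): integrate sqrt(2)*log(sqrt(2)*sqrt(t)/2)/(2*sqrt(t)) against the kernel
on [18, ∞): add ∫ exp(-sqrt(2)*sqrt(t))/t·t^(s-1) dt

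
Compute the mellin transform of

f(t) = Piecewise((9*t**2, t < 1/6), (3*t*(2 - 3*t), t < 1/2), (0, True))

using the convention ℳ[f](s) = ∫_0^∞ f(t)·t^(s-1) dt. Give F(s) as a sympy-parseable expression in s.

remove the common scale on t first: 9*t**2/4 on [0, 1/3); 3*t*(2 - 3*t/2)/2 on [1/3, 1)
reversing the common scale on t: t**2 on [0, 1/2); t*(2 - t) on [1/2, 3/2)
back out the shared t-power: t on [0, 1/2); 2 - t on [1/2, 3/2)
decompose at 1/6; ℳ[f](s) sums the 2 pieces' integrals
∫ over [0, 1/6) of 9*t**2·t^(s-1) joins the sum
segment 1/6 to 1/2 holds 3*t*(2 - 3*t); add its integral

(3*3**s*(s + 1) + 12*3**s - 2*s - 6)/(4*6**s*(s + 1)*(s + 2))
  Re(s) > -2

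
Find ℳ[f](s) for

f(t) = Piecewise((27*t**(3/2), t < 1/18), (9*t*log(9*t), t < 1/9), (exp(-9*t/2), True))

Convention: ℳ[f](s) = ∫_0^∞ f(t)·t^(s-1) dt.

undo the common scale on t: 3*sqrt(3)*t**(3/2) on [0, 1/6); 3*t*log(3*t) on [1/6, 1/3); exp(-3*t/2) on [1/3, ∞)
back out the common scale on t: 3*sqrt(6)*t**(3/2)/4 on [0, 1/3); 3*t*log(3*t/2)/2 on [1/3, 2/3); exp(-3*t/4) on [2/3, ∞)
peel off the common scale on t: t**(3/2) on [0, 1/2); t*log(t) on [1/2, 1); exp(-t/2) on [1, ∞)
the 3 pieces separated at 1/18, 1/9 each add one integral
the [0, 1/18) slice contributes ∫ 27*t**(3/2)·t^(s-1) dt
[1/18, 1/9) adds the kernel integral of 9*t*log(9*t)
on [1/9, ∞): add ∫ exp(-9*t/2)·t^(s-1) dt

(2*2**(2*s)*(2*s + 3)*(s**2 + 2*s + 1)*uppergamma(s, 1/2) - 2*2**s*(2*s + 3) + s*(2*s + 3)*log(2) + 2*s + (2*s + 3)*log(2) + sqrt(2)*(s**2 + 2*s + 1) + 3)/(2*18**s*(2*s + 3)*(s**2 + 2*s + 1))
  Re(s) > -3/2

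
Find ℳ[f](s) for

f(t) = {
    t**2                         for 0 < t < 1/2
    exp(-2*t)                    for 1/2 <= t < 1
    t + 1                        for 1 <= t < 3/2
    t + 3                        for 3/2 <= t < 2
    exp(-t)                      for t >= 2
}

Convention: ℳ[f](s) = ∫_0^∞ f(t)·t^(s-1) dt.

summing 5 kernel integrals split by 1/2, 1, 3/2, 2 yields ℳ[f](s)
for t in [0, 1/2): the term is ∫ t**2·t^(s-1)
for t in [1/2, 1): the term is ∫ exp(-2*t)·t^(s-1)
on [1, 3/2) integrate f = (t + 1) against the kernel
over [3/2, 2), the kernel integral of (t + 3) enters the sum
on [2, ∞): add ∫ exp(-t)·t^(s-1) dt

(20*2**(2*s)*s*(s + 2) + 12*2**(2*s)*(s + 2) + 4*2**s*s*(s + 1)*(s + 2)*uppergamma(s, 2) - 8*2**s*s*(s + 2) - 4*2**s*(s + 2) - 8*3**s*s*(s + 2) - 8*3**s*(s + 2) + 4*s*(s + 1)*(s + 2)*uppergamma(s, 1) - 4*s*(s + 1)*(s + 2)*uppergamma(s, 2) + s*(s + 1))/(4*2**s*s*(s + 1)*(s + 2))
  Re(s) > -2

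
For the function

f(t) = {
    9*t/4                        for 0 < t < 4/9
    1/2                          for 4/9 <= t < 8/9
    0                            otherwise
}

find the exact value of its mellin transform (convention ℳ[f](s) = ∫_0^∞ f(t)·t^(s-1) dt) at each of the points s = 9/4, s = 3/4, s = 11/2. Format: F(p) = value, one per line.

back out the common scale on t: 3*t/2 on [0, 2/3); 1/2 on [2/3, 4/3)
reversing the common scale on t: t on [0, 1); 1/2 on [1, 2)
breakpoints 4/9: one integral from each of the 2 segments
on [0, 4/9) integrate f = 9*t/4 against the kernel
on [4/9, 8/9) integrate f = 1/2 against the kernel

F(9/4) = 32*sqrt(6)*(5 + 52*2**(1/4))/28431
F(3/4) = 4*sqrt(6)*(-1 + 7*2**(3/4))/189
F(11/2) = 2048/2814669 + 65536*sqrt(2)/1948617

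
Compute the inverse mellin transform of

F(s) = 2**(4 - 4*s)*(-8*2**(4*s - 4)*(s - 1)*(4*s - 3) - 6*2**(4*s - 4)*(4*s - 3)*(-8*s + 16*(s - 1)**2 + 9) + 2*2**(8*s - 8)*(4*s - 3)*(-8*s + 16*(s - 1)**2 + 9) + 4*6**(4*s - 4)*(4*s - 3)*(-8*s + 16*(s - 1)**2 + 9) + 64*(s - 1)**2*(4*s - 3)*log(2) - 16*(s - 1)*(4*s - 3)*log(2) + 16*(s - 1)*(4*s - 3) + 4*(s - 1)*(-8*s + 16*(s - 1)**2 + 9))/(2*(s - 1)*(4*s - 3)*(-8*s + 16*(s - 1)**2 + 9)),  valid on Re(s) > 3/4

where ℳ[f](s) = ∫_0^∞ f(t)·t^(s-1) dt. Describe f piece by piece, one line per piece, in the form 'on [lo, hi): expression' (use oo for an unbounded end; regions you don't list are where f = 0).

peel off the shared t-power: t**(1/4) on [0, 1/16); log(t**(1/4))/t**(1/4) on [1/16, 1); 3 on [1, 16); …
back out the power substitution: sqrt(t) on [0, 1/4); log(sqrt(t))/sqrt(t) on [1/4, 1); 3 on [1, 4); …
strip the power substitution: t on [0, 1/2); log(t)/t on [1/2, 1); 3 on [1, 2); …
split f at 1/16, 1, 16: ℳ[f](s) collects 4 kernel integrals
segment 0 to 1/16 holds t**(-3/4); add its integral
over [1/16, 1), the kernel integral of log(t**(1/4))/t**(5/4) enters the sum
segment 1 to 16 holds 3/t; add its integral
[16, 81) adds the kernel integral of 2/t

on [0, 1/16): t**(-3/4)
on [1/16, 1): log(t**(1/4))/t**(5/4)
on [1, 16): 3/t
on [16, 81): 2/t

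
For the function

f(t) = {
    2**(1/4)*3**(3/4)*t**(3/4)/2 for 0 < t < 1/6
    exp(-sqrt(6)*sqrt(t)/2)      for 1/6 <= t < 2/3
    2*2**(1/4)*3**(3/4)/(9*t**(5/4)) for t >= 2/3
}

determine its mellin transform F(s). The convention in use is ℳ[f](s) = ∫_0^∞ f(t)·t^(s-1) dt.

(2*2**(2*s)*(4*s - 5)*(4*s + 3)*uppergamma(2*s, 1/2) - 2*2**(2*s)*(4*s - 5)*(4*s + 3)*uppergamma(2*s, 1) - 4*2**(2*s)*(4*s + 3) + sqrt(2)*(4*s - 5))/(6**s*(4*s - 5)*(4*s + 3))
  -3/4 < Re(s) < 5/4

peel off the common scale on t: t**(3/4) on [0, 1/4); exp(-sqrt(t)) on [1/4, 1); t**(-5/4) on [1, ∞)
the power substitution comes off first: t**(3/2) on [0, 1/2); exp(-t) on [1/2, 1); t**(-5/2) on [1, ∞)
decompose at 1/6, 2/3; ℳ[f](s) sums the 3 pieces' integrals
on [0, 1/6) integrate f = 2**(1/4)*3**(3/4)*t**(3/4)/2 against the kernel
∫ exp(-sqrt(6)*sqrt(t)/2)·t^(s-1) over [1/6, 2/3)
segment 2/3 to ∞ holds 2*2**(1/4)*3**(3/4)/(9*t**(5/4)); add its integral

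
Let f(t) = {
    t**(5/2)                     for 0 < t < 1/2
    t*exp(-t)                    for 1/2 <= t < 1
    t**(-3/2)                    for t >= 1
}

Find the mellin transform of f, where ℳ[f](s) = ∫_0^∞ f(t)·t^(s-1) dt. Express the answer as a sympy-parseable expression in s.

the shared t-power comes off first: t**(3/2) on [0, 1/2); exp(-t) on [1/2, 1); t**(-5/2) on [1, ∞)
decompose at 1/2, 1; ℳ[f](s) sums the 3 pieces' integrals
segment 0 to 1/2 holds t**(5/2); add its integral
segment 1/2 to 1 holds t*exp(-t); add its integral
for t in [1, ∞): the term is ∫ t**(-3/2)·t^(s-1)

(4*2**s*(2*s - 3)*(2*s + 5)*uppergamma(s + 1, 1/2) - 4*2**s*(2*s - 3)*(2*s + 5)*uppergamma(s + 1, 1) - 8*2**s*(2*s + 5) + sqrt(2)*(2*s - 3))/(4*2**s*(2*s - 3)*(2*s + 5))
  -5/2 < Re(s) < 3/2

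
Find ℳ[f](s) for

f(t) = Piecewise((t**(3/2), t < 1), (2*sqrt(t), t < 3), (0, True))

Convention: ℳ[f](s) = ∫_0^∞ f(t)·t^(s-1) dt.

treat the 2 regions marked off by 1 separately and sum
segment [0, 1) carries t**(3/2); integrate it
the [1, 3) slice contributes ∫ 2*sqrt(t)·t^(s-1) dt

(4*sqrt(3)*3**s*(2*s + 3) - 4*s - 10)/((2*s + 1)*(2*s + 3))
  Re(s) > -3/2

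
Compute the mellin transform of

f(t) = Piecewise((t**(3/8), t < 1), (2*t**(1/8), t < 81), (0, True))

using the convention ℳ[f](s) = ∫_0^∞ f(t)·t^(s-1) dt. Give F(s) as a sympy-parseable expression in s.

strip the power substitution: t**(3/4) on [0, 1); 2*t**(1/4) on [1, 9)
strip the power substitution: t**(3/2) on [0, 1); 2*sqrt(t) on [1, 3)
slice at 1, transform all 2 pieces, and sum them
∫ t**(3/8)·t^(s-1) over [0, 1)
∫ 2*t**(1/8)·t^(s-1) over [1, 81)

8*(2*3**(4*s + 1/2)*(8*s + 3) - 8*s - 5)/((8*s + 1)*(8*s + 3))
  Re(s) > -3/8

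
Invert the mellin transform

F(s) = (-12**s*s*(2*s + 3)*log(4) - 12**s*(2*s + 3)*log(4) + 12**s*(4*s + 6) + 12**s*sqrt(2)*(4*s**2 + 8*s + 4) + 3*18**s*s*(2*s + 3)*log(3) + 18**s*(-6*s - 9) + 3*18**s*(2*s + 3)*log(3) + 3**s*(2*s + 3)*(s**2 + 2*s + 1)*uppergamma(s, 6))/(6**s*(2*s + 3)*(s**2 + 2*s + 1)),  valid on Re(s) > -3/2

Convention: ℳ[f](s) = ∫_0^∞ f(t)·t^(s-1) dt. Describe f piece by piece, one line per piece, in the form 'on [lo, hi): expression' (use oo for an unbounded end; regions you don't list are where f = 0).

on [0, 2): t**(3/2)
on [2, 3): t*log(t)
on [3, oo): exp(-2*t)

treat the 3 regions marked off by 2, 3 separately and sum
∫ over [0, 2) of t**(3/2)·t^(s-1) joins the sum
on [2, 3) integrate f = t*log(t) against the kernel
segment 3 to ∞ holds exp(-2*t); add its integral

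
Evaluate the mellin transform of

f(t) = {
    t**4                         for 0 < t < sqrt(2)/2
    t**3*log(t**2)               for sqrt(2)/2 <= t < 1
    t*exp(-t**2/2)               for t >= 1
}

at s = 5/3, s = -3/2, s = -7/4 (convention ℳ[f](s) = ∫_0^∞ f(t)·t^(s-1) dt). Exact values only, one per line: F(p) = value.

F(5/3) = 2**(2/3)*(-612*2**(1/3) + 153 + 147*sqrt(2) + 357*log(2) + 6664*2**(2/3)*uppergamma(4/3, 1/2))/13328
F(-3/2) = 2**(1/4)*(-80*2**(3/4) + 18*sqrt(2) + 45*sqrt(2)*uppergamma(-1/4, 1/2) + 60*log(2) + 80)/180
F(-7/4) = 2**(3/8)*(-576*2**(5/8) + 100*sqrt(2) + 225*2**(1/4)*uppergamma(-3/8, 1/2) + 360*log(2) + 576)/900

undo the shared t-power: t**3 on [0, sqrt(2)/2); t**2*log(t**2) on [sqrt(2)/2, 1); exp(-t**2/2) on [1, ∞)
undo the power substitution: t**(3/2) on [0, 1/2); t*log(t) on [1/2, 1); exp(-t/2) on [1, ∞)
split f at sqrt(2)/2, 1: ℳ[f](s) collects 3 kernel integrals
piece [0, sqrt(2)/2): integrate t**4 against the kernel
on [sqrt(2)/2, 1): add ∫ t**3*log(t**2)·t^(s-1) dt
segment [1, ∞) carries t*exp(-t**2/2); integrate it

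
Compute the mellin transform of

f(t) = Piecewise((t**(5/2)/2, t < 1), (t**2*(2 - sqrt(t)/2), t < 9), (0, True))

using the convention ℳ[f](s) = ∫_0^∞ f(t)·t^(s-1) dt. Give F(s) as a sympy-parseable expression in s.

(81*3**(2*s)*(s + 2) + 162*3**(2*s) - 2*s - 6)/((s + 2)*(2*s + 5))
  Re(s) > -5/2

remove the shared t-power first: sqrt(t)/2 on [0, 1); 2 - sqrt(t)/2 on [1, 9)
invert the power substitution to get t/2 on [0, 1); 2 - t/2 on [1, 3)
the common scale on t comes off first: t on [0, 1/2); 2 - t on [1/2, 3/2)
breakpoints 1: one integral from each of the 2 segments
over [0, 1), the kernel integral of t**(5/2)/2 enters the sum
the [1, 9) slice contributes ∫ t**2*(2 - sqrt(t)/2)·t^(s-1) dt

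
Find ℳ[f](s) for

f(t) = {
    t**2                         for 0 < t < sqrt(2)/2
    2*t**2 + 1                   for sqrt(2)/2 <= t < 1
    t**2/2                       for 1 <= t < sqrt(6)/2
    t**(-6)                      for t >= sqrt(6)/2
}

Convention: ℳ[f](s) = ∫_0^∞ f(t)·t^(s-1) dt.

(sqrt(2)/2)**s*(270*2**(s/2)*s*(s - 6) + 216*2**(s/2)*(s - 6) + 81*3**(s/2)*s*(s - 6) - 32*3**(s/2)*s*(s + 2) - 162*s*(s - 6) - 216*s + 1296)/(108*s*(s - 6)*(s + 2))
  -2 < Re(s) < 6

peel off the power substitution: t on [0, 1/2); 2*t + 1 on [1/2, 1); t/2 on [1, 3/2); …
cuts at sqrt(2)/2, 1, sqrt(6)/2: linearity sums the 4 kernel integrals
∫ t**2·t^(s-1) over [0, sqrt(2)/2)
∫ over [sqrt(2)/2, 1) of (2*t**2 + 1)·t^(s-1) joins the sum
on [1, sqrt(6)/2): add ∫ t**2/2·t^(s-1) dt
∫ t**(-6)·t^(s-1) over [sqrt(6)/2, ∞)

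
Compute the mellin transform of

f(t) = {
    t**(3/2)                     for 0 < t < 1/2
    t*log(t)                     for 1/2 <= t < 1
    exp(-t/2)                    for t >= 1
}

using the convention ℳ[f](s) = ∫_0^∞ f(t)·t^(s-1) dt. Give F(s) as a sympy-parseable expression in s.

integrate the 3 segments split at 1/2, 1, then add the results
on [0, 1/2) integrate f = t**(3/2) against the kernel
∫ t*log(t)·t^(s-1) over [1/2, 1)
for t in [1, ∞): the term is ∫ exp(-t/2)·t^(s-1)

(2*2**(2*s)*(2*s + 3)*(s**2 + 2*s + 1)*uppergamma(s, 1/2) - 2*2**s*(2*s + 3) + s*(2*s + 3)*log(2) + 2*s + (2*s + 3)*log(2) + sqrt(2)*(s**2 + 2*s + 1) + 3)/(2*2**s*(2*s + 3)*(s**2 + 2*s + 1))
  Re(s) > -3/2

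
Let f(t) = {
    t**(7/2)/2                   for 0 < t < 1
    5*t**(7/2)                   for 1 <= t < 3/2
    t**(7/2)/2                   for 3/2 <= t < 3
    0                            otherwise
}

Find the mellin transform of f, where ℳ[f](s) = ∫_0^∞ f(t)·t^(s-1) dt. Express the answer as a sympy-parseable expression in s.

(3**(s + 7/2) + 9*(3/2)**(s + 7/2) - 9)/(2*s + 7)
  Re(s) > -7/2

along the cuts 1, 3/2, ℳ[f](s) splits into 3 integrals
on [0, 1) integrate f = t**(7/2)/2 against the kernel
∫ 5*t**(7/2)·t^(s-1) over [1, 3/2)
segment 3/2 to 3 holds t**(7/2)/2; add its integral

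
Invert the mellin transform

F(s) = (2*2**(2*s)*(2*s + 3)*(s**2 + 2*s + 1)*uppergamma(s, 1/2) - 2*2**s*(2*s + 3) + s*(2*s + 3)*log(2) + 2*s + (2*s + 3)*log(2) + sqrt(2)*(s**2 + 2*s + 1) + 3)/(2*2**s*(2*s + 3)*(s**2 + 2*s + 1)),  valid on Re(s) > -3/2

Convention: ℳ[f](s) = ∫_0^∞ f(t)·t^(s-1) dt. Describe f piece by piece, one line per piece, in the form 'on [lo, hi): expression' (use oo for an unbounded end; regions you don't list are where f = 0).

on [0, 1/2): t**(3/2)
on [1/2, 1): t*log(t)
on [1, oo): exp(-t/2)

integrate the 3 segments split at 1/2, 1, then add the results
on [0, 1/2): add ∫ t**(3/2)·t^(s-1) dt
on [1/2, 1) integrate f = t*log(t) against the kernel
segment 1 to ∞ holds exp(-t/2); add its integral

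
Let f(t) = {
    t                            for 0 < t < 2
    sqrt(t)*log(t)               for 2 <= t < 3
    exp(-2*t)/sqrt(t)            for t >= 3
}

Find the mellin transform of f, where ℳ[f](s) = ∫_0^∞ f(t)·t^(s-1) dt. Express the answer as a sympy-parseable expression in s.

invert the shared t-power to get sqrt(t) on [0, 2); log(t) on [2, 3); exp(-2*t)/t on [3, ∞)
peel off the shared t-power: t**(3/2) on [0, 2); t*log(t) on [2, 3); exp(-2*t) on [3, ∞)
treat the 3 regions marked off by 2, 3 separately and sum
the [0, 2) slice contributes ∫ t·t^(s-1) dt
between 2 and 3 the integrand is sqrt(t)*log(t)·t^(s-1)
[3, ∞) adds the kernel integral of exp(-2*t)/sqrt(t)

6**(1/2 - s)*(-12**(s + 1/2)*(s + 1)*(2*s - 1)*log(4) - 4*12**(s + 1/2)*(s + 1)*log(2) + 4*12**(s + 1/2)*(s + 1) + 12**(s + 1/2)*sqrt(2)*(8*s + (2*s - 1)**2) + 2*18**(s + 1/2)*(s + 1)*(2*s - 1)*log(3) - 4*18**(s + 1/2)*(s + 1) + 4*18**(s + 1/2)*(s + 1)*log(3) + 2*3**(s + 1/2)*(s + 1)*(8*s + (2*s - 1)**2)*uppergamma(s - 1/2, 6))/(6*(s + 1)*(8*s + (2*s - 1)**2))
  Re(s) > -1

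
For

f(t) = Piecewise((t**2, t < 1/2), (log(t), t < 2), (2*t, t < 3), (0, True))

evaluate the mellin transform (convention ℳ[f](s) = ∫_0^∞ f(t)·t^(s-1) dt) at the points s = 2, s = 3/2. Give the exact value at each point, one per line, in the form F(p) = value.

decompose at 1/2, 2; ℳ[f](s) sums the 3 pieces' integrals
∫ over [0, 1/2) of t**2·t^(s-1) joins the sum
on [1/2, 2) integrate f = log(t) against the kernel
on [2, 3): add ∫ 2*t·t^(s-1) dt

F(2) = 17*log(2)/8 + 2255/192
F(3/2) = sqrt(2)*(-9979 + 3780*log(2) + 9072*sqrt(6))/2520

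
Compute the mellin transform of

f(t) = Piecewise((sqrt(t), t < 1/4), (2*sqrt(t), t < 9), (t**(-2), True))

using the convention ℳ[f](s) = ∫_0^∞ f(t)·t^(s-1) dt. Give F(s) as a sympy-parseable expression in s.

(-36**s*(2*s + 1) + 972*6**(2*s)*(s - 2) - 81*s + 162)/(81*4**s*(s - 2)*(2*s + 1))
  -1/2 < Re(s) < 2

peel off the power substitution: t on [0, 1/2); 2*t on [1/2, 3); t**(-4) on [3, ∞)
breakpoints 1/4, 9: one integral from each of the 3 segments
piece [0, 1/4): integrate sqrt(t) against the kernel
∫ over [1/4, 9) of 2*sqrt(t)·t^(s-1) joins the sum
segment [9, ∞) carries t**(-2); integrate it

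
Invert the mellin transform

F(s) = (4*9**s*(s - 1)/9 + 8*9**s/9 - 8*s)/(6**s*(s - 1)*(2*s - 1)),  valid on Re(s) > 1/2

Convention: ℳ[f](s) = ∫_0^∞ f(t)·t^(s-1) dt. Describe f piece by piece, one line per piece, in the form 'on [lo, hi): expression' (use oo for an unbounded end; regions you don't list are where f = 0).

on [0, 1/6): sqrt(6)/(3*sqrt(t))
on [1/6, 3/2): 2*(-sqrt(6)*sqrt(t)/2 + 2)/(3*t)

the common scale on t comes off first: 1/sqrt(t) on [0, 1/4); (2 - sqrt(t))/t on [1/4, 9/4)
invert the shared t-power to get sqrt(t) on [0, 1/4); 2 - sqrt(t) on [1/4, 9/4)
invert the power substitution to get t on [0, 1/2); 2 - t on [1/2, 3/2)
slice at 1/6, transform all 2 pieces, and sum them
over [0, 1/6), the kernel integral of sqrt(6)/(3*sqrt(t)) enters the sum
segment [1/6, 3/2) carries 2*(-sqrt(6)*sqrt(t)/2 + 2)/(3*t); integrate it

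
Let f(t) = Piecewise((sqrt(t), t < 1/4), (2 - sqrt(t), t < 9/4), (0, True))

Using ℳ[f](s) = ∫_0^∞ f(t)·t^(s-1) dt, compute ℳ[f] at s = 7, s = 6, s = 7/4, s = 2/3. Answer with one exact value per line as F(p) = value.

F(7) = 8609341/344064
F(6) = 2125757/159744
F(7/4) = sqrt(2)*(-22 + 405*sqrt(3))/504
F(2/3) = 3*2**(2/3)*(-5 + 12*3**(1/3))/28

invert the power substitution to get t on [0, 1/2); 2 - t on [1/2, 3/2)
linearity at 1/4 turns ℳ[f](s) into 2 summed integrals
segment 0 to 1/4 holds sqrt(t); add its integral
piece [1/4, 9/4): integrate (2 - sqrt(t)) against the kernel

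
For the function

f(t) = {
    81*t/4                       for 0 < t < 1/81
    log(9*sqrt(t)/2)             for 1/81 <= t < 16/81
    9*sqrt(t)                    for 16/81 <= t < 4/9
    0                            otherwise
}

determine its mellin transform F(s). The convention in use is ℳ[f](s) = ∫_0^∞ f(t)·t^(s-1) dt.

undo the power substitution: 81*t**2/4 on [0, 1/9); log(9*t/2) on [1/9, 4/9); 9*t on [4/9, 2/3)
peel off the common scale on t: 9*t**2 on [0, 1/6); log(3*t) on [1/6, 2/3); 6*t on [2/3, 1)
peel off the common scale on t: t**2 on [0, 1/2); log(t) on [1/2, 2); 2*t on [2, 3)
the 3 pieces separated at 1/81, 16/81 each add one integral
for t in [0, 1/81): the term is ∫ 81*t/4·t^(s-1)
[1/81, 16/81) adds the kernel integral of log(9*sqrt(t)/2)
for t in [16/81, 4/9): the term is ∫ 9*sqrt(t)·t^(s-1)

(-32*2**(4*s)*s**2*(s + 1) + 4*2**(4*s)*s*(s + 1)*(2*s + 1)*log(2) - 2*2**(4*s)*(s + 1)*(2*s + 1) + 48*6**(2*s)*s**2*(s + 1) + s**2*(2*s + 1) + 4*s*(s + 1)*(2*s + 1)*log(2) + 2*(s + 1)*(2*s + 1))/(4*81**s*s**2*(s + 1)*(2*s + 1))
  Re(s) > -1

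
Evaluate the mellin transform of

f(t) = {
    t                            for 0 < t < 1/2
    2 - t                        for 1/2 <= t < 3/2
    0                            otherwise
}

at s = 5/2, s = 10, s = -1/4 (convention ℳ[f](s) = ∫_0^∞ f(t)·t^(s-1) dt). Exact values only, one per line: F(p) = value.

F(5/2) = -9*sqrt(2)/140 + 117*sqrt(6)/280
F(10) = 413331/112640
F(-1/4) = 2*2**(1/4)*(14 - 5*3**(3/4))/3

breakpoints 1/2: one integral from each of the 2 segments
on [0, 1/2): add ∫ t·t^(s-1) dt
segment [1/2, 3/2) carries (2 - t); integrate it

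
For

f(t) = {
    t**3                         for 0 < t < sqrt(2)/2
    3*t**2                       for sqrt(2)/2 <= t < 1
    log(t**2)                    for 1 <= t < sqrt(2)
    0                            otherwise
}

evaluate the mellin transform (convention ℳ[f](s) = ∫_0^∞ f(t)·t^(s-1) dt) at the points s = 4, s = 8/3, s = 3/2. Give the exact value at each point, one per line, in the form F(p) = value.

the power substitution comes off first: t**(3/2) on [0, 1/2); 3*t on [1/2, 1); log(t) on [1, 2)
breakpoints sqrt(2)/2, 1: one integral from each of the 3 segments
segment [0, sqrt(2)/2) carries t**3; integrate it
on [sqrt(2)/2, 1): add ∫ 3*t**2·t^(s-1) dt
over [1, sqrt(2)), the kernel integral of log(t**2) enters the sum

F(4) = sqrt(2)/112 + 1/16 + log(2)
F(8/3) = -9*2**(1/3)/16 - 9*2**(2/3)/112 + 3*2**(1/6)/136 + 3*2**(1/3)*log(2)/4 + 207/224
F(3/2) = -31*2**(3/4)/36 - 3*2**(1/4)/14 + 2*2**(3/4)*log(2)/3 + 110/63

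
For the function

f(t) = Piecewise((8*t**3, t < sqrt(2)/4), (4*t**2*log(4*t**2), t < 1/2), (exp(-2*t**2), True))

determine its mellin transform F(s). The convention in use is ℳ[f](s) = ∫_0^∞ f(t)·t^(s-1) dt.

back out the common scale on t: t**3 on [0, sqrt(2)/2); t**2*log(t**2) on [sqrt(2)/2, 1); exp(-t**2/2) on [1, ∞)
strip the power substitution: t**(3/2) on [0, 1/2); t*log(t) on [1/2, 1); exp(-t/2) on [1, ∞)
summing 3 kernel integrals split by sqrt(2)/4, 1/2 yields ℳ[f](s)
over [0, sqrt(2)/4), the kernel integral of 8*t**3 enters the sum
∫ over [sqrt(2)/4, 1/2) of 4*t**2*log(4*t**2)·t^(s-1) joins the sum
the [1/2, ∞) slice contributes ∫ exp(-2*t**2)·t^(s-1) dt

(-2*2**(s/2)*(s + 3) + 2*2**s*(s + 3)*(s**2/4 + s + 1)*uppergamma(s/2, 1/2) + s*(s + 3)*log(2)/2 + s + (s + 3)*log(2) + sqrt(2)*(s**2/4 + s + 1) + 3)/(4*2**(3*s/2)*(s + 3)*(s**2/4 + s + 1))
  Re(s) > -3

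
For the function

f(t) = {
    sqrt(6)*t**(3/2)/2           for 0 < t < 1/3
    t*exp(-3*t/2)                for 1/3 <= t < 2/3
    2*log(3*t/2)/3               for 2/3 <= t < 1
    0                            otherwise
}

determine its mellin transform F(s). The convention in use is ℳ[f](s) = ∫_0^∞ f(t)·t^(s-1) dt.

undo the shared t-power: sqrt(6)*sqrt(t)/2 on [0, 1/3); exp(-3*t/2) on [1/3, 2/3); 2*log(3*t/2)/(3*t) on [2/3, 1)
reversing the common scale on t: sqrt(t) on [0, 1/2); exp(-t) on [1/2, 1); log(t)/t on [1, 3/2)
split f at 1/3, 2/3: ℳ[f](s) collects 3 kernel integrals
on [0, 1/3) integrate f = sqrt(6)*t**(3/2)/2 against the kernel
for t in [1/3, 2/3): the term is ∫ t*exp(-3*t/2)·t^(s-1)
segment [2/3, 1) carries 2*log(3*t/2)/3; integrate it

(4*2**s*s**3*uppergamma(s + 1, 1/2) - 4*2**s*s**3*uppergamma(s + 1, 1) + 6*2**s*s**2*uppergamma(s + 1, 1/2) - 6*2**s*s**2*uppergamma(s + 1, 1) + 4*2**s*s + 6*2**s + 3**s*s**2*(-4*log(2) + 4*log(3)) - 4*3**s*s + 3**s*s*(-6*log(2) + 6*log(3)) - 6*3**s + sqrt(2)*s**2)/(3*3**s*s**2*(2*s + 3))
  Re(s) > -3/2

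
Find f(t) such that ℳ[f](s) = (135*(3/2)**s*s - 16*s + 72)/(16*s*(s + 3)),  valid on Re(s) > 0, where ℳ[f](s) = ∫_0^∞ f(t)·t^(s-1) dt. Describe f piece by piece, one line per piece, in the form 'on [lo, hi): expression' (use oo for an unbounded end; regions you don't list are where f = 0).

on [0, 1): 3/2
on [1, 3/2): 5*t**3/2

along the cuts 1, ℳ[f](s) splits into 2 integrals
∫ 3/2·t^(s-1) over [0, 1)
the [1, 3/2) slice contributes ∫ 5*t**3/2·t^(s-1) dt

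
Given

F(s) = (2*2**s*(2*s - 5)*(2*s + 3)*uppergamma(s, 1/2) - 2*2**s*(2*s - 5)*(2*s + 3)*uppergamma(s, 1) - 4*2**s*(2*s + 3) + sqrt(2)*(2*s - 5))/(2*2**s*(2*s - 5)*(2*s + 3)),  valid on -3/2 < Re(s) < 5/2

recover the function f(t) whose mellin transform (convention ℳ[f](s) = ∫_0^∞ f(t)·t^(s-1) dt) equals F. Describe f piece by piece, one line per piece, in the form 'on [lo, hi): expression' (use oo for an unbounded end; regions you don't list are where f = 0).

integrate the 3 segments split at 1/2, 1, then add the results
over [0, 1/2), the kernel integral of t**(3/2) enters the sum
on [1/2, 1): add ∫ exp(-t)·t^(s-1) dt
between 1 and ∞ the integrand is t**(-5/2)·t^(s-1)

on [0, 1/2): t**(3/2)
on [1/2, 1): exp(-t)
on [1, oo): t**(-5/2)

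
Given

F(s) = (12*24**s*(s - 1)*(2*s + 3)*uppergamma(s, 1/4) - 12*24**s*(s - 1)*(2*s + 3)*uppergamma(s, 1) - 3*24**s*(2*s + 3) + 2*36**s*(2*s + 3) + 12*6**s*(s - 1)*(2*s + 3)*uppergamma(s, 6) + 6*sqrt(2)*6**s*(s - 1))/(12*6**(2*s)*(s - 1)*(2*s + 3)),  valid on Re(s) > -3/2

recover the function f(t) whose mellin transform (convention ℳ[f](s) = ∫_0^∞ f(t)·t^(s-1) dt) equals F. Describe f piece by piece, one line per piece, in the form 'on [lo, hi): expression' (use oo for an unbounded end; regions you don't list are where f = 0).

the common scale on t comes off first: 2*sqrt(2)*t**(3/2) on [0, 1/4); exp(-t) on [1/4, 1); 1/(4*t) on [1, 3/2); …
back out the common scale on t: t**(3/2) on [0, 1/2); exp(-t/2) on [1/2, 2); 1/(2*t) on [2, 3); …
the 4 pieces separated at 1/6, 2/3, 1 each add one integral
segment [0, 1/6) carries 3*sqrt(3)*t**(3/2); integrate it
between 1/6 and 2/3 the integrand is exp(-3*t/2)·t^(s-1)
between 2/3 and 1 the integrand is 1/(6*t)·t^(s-1)
on [1, ∞) integrate f = exp(-6*t) against the kernel

on [0, 1/6): 3*sqrt(3)*t**(3/2)
on [1/6, 2/3): exp(-3*t/2)
on [2/3, 1): 1/(6*t)
on [1, oo): exp(-6*t)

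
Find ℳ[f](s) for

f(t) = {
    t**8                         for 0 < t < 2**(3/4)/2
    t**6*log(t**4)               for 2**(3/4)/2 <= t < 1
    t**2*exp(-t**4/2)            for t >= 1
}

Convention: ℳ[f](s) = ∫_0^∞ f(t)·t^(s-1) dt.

2**(-s/4 - 5/2)*(2**(s/4 + 9/2)*(-s - 8) + 2**(s/2 + 1)*(s + 8)*(8*s + (s + 2)**2 + 32)*uppergamma(s/4 + 1/2, 1/2) + 8*s + (s + 2)*(s + 8)*log(4) + 8*(s + 8)*log(2) + sqrt(2)*(8*s + (s + 2)**2 + 32) + 64)/((s + 8)*(8*s + (s + 2)**2 + 32))
  Re(s) > -8

back out the shared t-power: t**6 on [0, 2**(3/4)/2); t**4*log(t**4) on [2**(3/4)/2, 1); exp(-t**4/2) on [1, ∞)
undo the power substitution: t**3 on [0, sqrt(2)/2); t**2*log(t**2) on [sqrt(2)/2, 1); exp(-t**2/2) on [1, ∞)
undo the power substitution: t**(3/2) on [0, 1/2); t*log(t) on [1/2, 1); exp(-t/2) on [1, ∞)
the 3 pieces separated at 2**(3/4)/2, 1 each add one integral
∫ over [0, 2**(3/4)/2) of t**8·t^(s-1) joins the sum
the [2**(3/4)/2, 1) slice contributes ∫ t**6*log(t**4)·t^(s-1) dt
segment 1 to ∞ holds t**2*exp(-t**4/2); add its integral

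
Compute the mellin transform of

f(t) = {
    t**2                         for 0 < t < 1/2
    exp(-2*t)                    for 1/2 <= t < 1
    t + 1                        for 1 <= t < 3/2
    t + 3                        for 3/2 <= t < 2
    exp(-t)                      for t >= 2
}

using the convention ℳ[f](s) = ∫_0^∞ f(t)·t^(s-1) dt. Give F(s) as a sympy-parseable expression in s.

(20*2**(2*s)*s*(s + 2) + 12*2**(2*s)*(s + 2) + 4*2**s*s*(s + 1)*(s + 2)*uppergamma(s, 2) - 8*2**s*s*(s + 2) - 4*2**s*(s + 2) - 8*3**s*s*(s + 2) - 8*3**s*(s + 2) + 4*s*(s + 1)*(s + 2)*uppergamma(s, 1) - 4*s*(s + 1)*(s + 2)*uppergamma(s, 2) + s*(s + 1))/(4*2**s*s*(s + 1)*(s + 2))
  Re(s) > -2

f breaks at 1/2, 1, 3/2, 2 into 5 integrals to sum
[0, 1/2) adds the kernel integral of t**2
on [1/2, 1): add ∫ exp(-2*t)·t^(s-1) dt
over [1, 3/2), the kernel integral of (t + 1) enters the sum
on [3/2, 2): add ∫ (t + 3)·t^(s-1) dt
for t in [2, ∞): the term is ∫ exp(-t)·t^(s-1)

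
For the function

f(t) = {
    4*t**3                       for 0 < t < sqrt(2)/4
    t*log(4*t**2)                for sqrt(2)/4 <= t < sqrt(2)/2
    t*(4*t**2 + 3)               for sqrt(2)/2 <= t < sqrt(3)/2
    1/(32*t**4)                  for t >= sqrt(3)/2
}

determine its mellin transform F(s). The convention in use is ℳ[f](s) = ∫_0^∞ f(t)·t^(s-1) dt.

peel off the shared t-power: 4*t**2 on [0, sqrt(2)/4); log(4*t**2) on [sqrt(2)/4, sqrt(2)/2); 4*t**2 + 3 on [sqrt(2)/2, sqrt(3)/2); …
invert the common scale on t to get t**2 on [0, sqrt(2)/2); log(t**2) on [sqrt(2)/2, sqrt(2)); t**2 + 3 on [sqrt(2), sqrt(3)); …
peel off the power substitution: t on [0, 1/2); log(t) on [1/2, 2); t + 3 on [2, 3); …
summing 4 kernel integrals split by sqrt(2)/4, sqrt(2)/2, sqrt(3)/2 yields ℳ[f](s)
∫ over [0, sqrt(2)/4) of 4*t**3·t^(s-1) joins the sum
the [sqrt(2)/4, sqrt(2)/2) slice contributes ∫ t*log(4*t**2)·t^(s-1) dt
between sqrt(2)/2 and sqrt(3)/2 the integrand is t*(4*t**2 + 3)·t^(s-1)
between sqrt(3)/2 and ∞ the integrand is 1/(32*t**4)·t^(s-1)

2**(1/2 - 3*s/2)*(540*2**s*(4 - s)*(s + 1)**2 + 108*2**s*(s - 4)*(s + 1)*(s + 3)*log(2) - 648*2**s*(s - 4)*(s + 1) - 216*2**s*(s - 4)*(s + 3) + 324*6**(s/2 + 1/2)*(s - 4)*(s + 1)**2 + 324*6**(s/2 + 1/2)*(s - 4)*(s + 1) - 2*sqrt(3)*6**(s/2 + 1/2)*(s + 1)**2*(s + 3) + 27*(s - 4)*(s + 1)**2 + 54*(s - 4)*(s + 1)*(s + 3)*log(2) + 108*(s - 4)*(s + 3))/(216*(s - 4)*(s + 1)**2*(s + 3))
  -3 < Re(s) < 4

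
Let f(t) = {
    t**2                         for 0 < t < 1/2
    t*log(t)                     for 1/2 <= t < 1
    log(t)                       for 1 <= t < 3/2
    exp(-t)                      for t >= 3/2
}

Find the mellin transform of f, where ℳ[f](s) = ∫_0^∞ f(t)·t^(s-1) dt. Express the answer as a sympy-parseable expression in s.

(4*2**s*s**2*(s + 2)*(s**2 + 2*s + 1)*uppergamma(s, 3/2) - 4*2**s*s**2*(s + 2) + 4*2**s*(s + 2)*(s**2 + 2*s + 1) + 3**s*s*(s + 2)*(-4*log(2) + 4*log(3))*(s**2 + 2*s + 1) - 4*3**s*(s + 2)*(s**2 + 2*s + 1) + s**3*(s + 2)*log(4) + s**2*(s + 2)*log(4) + 2*s**2*(s + 2) + s**2*(s**2 + 2*s + 1))/(4*2**s*s**2*(s + 2)*(s**2 + 2*s + 1))
  Re(s) > -2

treat the 4 regions marked off by 1/2, 1, 3/2 separately and sum
segment 0 to 1/2 holds t**2; add its integral
∫ t*log(t)·t^(s-1) over [1/2, 1)
on [1, 3/2) integrate f = log(t) against the kernel
∫ exp(-t)·t^(s-1) over [3/2, ∞)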